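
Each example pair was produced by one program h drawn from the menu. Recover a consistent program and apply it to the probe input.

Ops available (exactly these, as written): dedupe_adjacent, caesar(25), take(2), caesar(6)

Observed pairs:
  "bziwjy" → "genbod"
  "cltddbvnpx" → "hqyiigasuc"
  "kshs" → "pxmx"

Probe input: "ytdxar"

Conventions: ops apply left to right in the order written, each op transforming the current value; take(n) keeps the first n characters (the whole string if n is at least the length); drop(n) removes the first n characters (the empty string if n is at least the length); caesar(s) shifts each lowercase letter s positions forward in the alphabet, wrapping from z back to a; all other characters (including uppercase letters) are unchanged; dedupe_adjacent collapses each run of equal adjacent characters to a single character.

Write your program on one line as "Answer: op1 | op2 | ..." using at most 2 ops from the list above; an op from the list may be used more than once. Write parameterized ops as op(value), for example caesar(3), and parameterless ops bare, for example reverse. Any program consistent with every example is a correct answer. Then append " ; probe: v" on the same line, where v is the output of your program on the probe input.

caesar(6) | caesar(25) ; probe: "dyicfw"

Check, running the answer program on each example:
  "bziwjy" -> "hfocpe" -> "genbod"
  "cltddbvnpx" -> "irzjjhbtvd" -> "hqyiigasuc"
  "kshs" -> "qyny" -> "pxmx"
  probe: "ytdxar" -> "ezjdgx" -> "dyicfw"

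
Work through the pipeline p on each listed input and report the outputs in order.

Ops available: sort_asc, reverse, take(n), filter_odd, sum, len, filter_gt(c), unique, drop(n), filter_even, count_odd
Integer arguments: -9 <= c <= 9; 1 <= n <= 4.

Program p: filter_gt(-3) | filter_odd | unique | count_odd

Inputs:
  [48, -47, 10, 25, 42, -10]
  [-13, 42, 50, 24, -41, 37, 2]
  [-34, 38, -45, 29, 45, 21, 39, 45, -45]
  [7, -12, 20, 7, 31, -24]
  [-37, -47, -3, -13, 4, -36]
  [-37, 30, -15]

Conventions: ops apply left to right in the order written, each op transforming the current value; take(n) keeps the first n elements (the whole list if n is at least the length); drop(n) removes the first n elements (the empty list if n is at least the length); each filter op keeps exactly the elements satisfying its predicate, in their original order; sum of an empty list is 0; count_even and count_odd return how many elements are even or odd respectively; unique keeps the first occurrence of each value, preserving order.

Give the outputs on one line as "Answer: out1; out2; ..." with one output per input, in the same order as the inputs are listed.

1; 1; 4; 2; 0; 0

Execution, op by op:
  [48, -47, 10, 25, 42, -10] -> [48, 10, 25, 42] -> [25] -> [25] -> 1
  [-13, 42, 50, 24, -41, 37, 2] -> [42, 50, 24, 37, 2] -> [37] -> [37] -> 1
  [-34, 38, -45, 29, 45, 21, 39, 45, -45] -> [38, 29, 45, 21, 39, 45] -> [29, 45, 21, 39, 45] -> [29, 45, 21, 39] -> 4
  [7, -12, 20, 7, 31, -24] -> [7, 20, 7, 31] -> [7, 7, 31] -> [7, 31] -> 2
  [-37, -47, -3, -13, 4, -36] -> [4] -> [] -> [] -> 0
  [-37, 30, -15] -> [30] -> [] -> [] -> 0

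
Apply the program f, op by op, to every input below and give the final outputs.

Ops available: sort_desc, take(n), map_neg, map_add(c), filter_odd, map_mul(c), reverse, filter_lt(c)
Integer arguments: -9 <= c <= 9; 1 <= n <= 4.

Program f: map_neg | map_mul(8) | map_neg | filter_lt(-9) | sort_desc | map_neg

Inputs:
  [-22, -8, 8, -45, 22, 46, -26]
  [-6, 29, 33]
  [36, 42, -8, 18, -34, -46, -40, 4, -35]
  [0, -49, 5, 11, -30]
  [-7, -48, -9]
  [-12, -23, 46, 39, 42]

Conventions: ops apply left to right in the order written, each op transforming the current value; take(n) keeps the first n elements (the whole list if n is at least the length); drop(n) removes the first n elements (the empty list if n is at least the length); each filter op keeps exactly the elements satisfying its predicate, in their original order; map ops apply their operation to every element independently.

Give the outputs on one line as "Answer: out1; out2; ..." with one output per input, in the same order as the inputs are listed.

Execution, op by op:
  [-22, -8, 8, -45, 22, 46, -26] -> [22, 8, -8, 45, -22, -46, 26] -> [176, 64, -64, 360, -176, -368, 208] -> [-176, -64, 64, -360, 176, 368, -208] -> [-176, -64, -360, -208] -> [-64, -176, -208, -360] -> [64, 176, 208, 360]
  [-6, 29, 33] -> [6, -29, -33] -> [48, -232, -264] -> [-48, 232, 264] -> [-48] -> [-48] -> [48]
  [36, 42, -8, 18, -34, -46, -40, 4, -35] -> [-36, -42, 8, -18, 34, 46, 40, -4, 35] -> [-288, -336, 64, -144, 272, 368, 320, -32, 280] -> [288, 336, -64, 144, -272, -368, -320, 32, -280] -> [-64, -272, -368, -320, -280] -> [-64, -272, -280, -320, -368] -> [64, 272, 280, 320, 368]
  [0, -49, 5, 11, -30] -> [0, 49, -5, -11, 30] -> [0, 392, -40, -88, 240] -> [0, -392, 40, 88, -240] -> [-392, -240] -> [-240, -392] -> [240, 392]
  [-7, -48, -9] -> [7, 48, 9] -> [56, 384, 72] -> [-56, -384, -72] -> [-56, -384, -72] -> [-56, -72, -384] -> [56, 72, 384]
  [-12, -23, 46, 39, 42] -> [12, 23, -46, -39, -42] -> [96, 184, -368, -312, -336] -> [-96, -184, 368, 312, 336] -> [-96, -184] -> [-96, -184] -> [96, 184]

[64, 176, 208, 360]; [48]; [64, 272, 280, 320, 368]; [240, 392]; [56, 72, 384]; [96, 184]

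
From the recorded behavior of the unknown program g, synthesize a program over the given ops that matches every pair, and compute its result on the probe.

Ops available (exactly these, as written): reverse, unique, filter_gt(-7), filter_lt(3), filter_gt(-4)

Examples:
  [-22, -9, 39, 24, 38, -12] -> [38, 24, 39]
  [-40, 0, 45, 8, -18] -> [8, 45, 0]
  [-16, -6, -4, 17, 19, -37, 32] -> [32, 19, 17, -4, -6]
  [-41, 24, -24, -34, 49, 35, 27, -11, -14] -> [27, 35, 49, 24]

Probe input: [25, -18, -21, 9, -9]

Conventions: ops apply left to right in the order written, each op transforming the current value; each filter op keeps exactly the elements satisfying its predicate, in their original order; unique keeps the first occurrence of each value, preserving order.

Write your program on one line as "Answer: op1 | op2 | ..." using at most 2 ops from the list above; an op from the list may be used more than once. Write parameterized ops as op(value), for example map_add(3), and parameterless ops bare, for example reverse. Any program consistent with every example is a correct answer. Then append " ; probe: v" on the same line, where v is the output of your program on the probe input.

filter_gt(-7) | reverse ; probe: [9, 25]

Check, running the answer program on each example:
  [-22, -9, 39, 24, 38, -12] -> [39, 24, 38] -> [38, 24, 39]
  [-40, 0, 45, 8, -18] -> [0, 45, 8] -> [8, 45, 0]
  [-16, -6, -4, 17, 19, -37, 32] -> [-6, -4, 17, 19, 32] -> [32, 19, 17, -4, -6]
  [-41, 24, -24, -34, 49, 35, 27, -11, -14] -> [24, 49, 35, 27] -> [27, 35, 49, 24]
  probe: [25, -18, -21, 9, -9] -> [25, 9] -> [9, 25]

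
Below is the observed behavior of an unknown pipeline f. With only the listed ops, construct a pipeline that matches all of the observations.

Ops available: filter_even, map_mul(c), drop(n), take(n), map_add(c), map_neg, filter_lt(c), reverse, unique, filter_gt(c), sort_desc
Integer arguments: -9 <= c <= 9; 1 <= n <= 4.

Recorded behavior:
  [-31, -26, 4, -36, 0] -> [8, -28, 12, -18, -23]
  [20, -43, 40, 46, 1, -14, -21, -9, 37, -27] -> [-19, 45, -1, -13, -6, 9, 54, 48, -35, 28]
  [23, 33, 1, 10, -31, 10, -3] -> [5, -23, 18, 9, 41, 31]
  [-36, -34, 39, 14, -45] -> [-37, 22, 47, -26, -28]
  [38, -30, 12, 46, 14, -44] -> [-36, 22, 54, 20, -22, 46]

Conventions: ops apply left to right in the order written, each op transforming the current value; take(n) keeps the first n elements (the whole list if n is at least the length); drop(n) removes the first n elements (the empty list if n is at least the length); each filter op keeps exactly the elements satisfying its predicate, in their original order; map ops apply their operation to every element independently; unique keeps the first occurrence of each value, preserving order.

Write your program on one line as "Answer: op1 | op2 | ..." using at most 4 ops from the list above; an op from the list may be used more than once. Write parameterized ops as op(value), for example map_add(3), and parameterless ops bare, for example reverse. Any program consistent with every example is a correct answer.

unique | reverse | map_add(3) | map_add(5)

Check, running the answer program on each example:
  [-31, -26, 4, -36, 0] -> [-31, -26, 4, -36, 0] -> [0, -36, 4, -26, -31] -> [3, -33, 7, -23, -28] -> [8, -28, 12, -18, -23]
  [20, -43, 40, 46, 1, -14, -21, -9, 37, -27] -> [20, -43, 40, 46, 1, -14, -21, -9, 37, -27] -> [-27, 37, -9, -21, -14, 1, 46, 40, -43, 20] -> [-24, 40, -6, -18, -11, 4, 49, 43, -40, 23] -> [-19, 45, -1, -13, -6, 9, 54, 48, -35, 28]
  [23, 33, 1, 10, -31, 10, -3] -> [23, 33, 1, 10, -31, -3] -> [-3, -31, 10, 1, 33, 23] -> [0, -28, 13, 4, 36, 26] -> [5, -23, 18, 9, 41, 31]
  [-36, -34, 39, 14, -45] -> [-36, -34, 39, 14, -45] -> [-45, 14, 39, -34, -36] -> [-42, 17, 42, -31, -33] -> [-37, 22, 47, -26, -28]
  [38, -30, 12, 46, 14, -44] -> [38, -30, 12, 46, 14, -44] -> [-44, 14, 46, 12, -30, 38] -> [-41, 17, 49, 15, -27, 41] -> [-36, 22, 54, 20, -22, 46]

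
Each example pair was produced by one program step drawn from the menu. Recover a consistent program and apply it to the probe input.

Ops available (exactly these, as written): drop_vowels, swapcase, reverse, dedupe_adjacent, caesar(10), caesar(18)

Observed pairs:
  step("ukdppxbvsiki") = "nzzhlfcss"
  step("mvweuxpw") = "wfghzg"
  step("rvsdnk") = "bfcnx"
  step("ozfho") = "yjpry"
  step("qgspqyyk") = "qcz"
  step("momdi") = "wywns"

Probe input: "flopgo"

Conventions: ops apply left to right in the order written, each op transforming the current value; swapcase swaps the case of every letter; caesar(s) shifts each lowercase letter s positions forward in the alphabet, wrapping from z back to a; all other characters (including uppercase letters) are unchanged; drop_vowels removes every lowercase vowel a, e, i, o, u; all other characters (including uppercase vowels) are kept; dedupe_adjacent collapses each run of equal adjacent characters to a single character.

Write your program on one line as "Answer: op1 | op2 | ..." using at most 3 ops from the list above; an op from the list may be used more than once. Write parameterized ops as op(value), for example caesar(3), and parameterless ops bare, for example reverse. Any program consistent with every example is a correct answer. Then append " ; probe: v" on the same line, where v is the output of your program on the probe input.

caesar(10) | drop_vowels ; probe: "pvyzqy"

Check, running the answer program on each example:
  "ukdppxbvsiki" -> "eunzzhlfcsus" -> "nzzhlfcss"
  "mvweuxpw" -> "wfgoehzg" -> "wfghzg"
  "rvsdnk" -> "bfcnxu" -> "bfcnx"
  "ozfho" -> "yjpry" -> "yjpry"
  "qgspqyyk" -> "aqczaiiu" -> "qcz"
  "momdi" -> "wywns" -> "wywns"
  probe: "flopgo" -> "pvyzqy" -> "pvyzqy"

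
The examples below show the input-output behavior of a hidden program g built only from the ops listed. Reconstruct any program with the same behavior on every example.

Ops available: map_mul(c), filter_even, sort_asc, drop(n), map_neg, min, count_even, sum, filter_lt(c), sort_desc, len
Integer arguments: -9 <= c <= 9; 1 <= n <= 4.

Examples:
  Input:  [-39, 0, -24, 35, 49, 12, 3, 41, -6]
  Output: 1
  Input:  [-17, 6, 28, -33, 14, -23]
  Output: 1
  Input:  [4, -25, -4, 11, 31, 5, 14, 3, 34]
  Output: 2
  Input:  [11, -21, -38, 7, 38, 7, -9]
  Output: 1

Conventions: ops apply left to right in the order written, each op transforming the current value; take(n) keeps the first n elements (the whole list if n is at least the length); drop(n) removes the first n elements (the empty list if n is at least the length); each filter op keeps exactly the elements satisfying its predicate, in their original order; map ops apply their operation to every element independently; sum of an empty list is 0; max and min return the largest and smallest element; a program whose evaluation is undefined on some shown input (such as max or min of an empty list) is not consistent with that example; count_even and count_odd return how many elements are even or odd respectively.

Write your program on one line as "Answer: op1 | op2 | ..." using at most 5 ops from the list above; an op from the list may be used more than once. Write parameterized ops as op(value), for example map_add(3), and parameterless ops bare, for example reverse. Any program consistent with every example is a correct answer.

sort_asc | drop(4) | drop(1) | count_even

Check, running the answer program on each example:
  [-39, 0, -24, 35, 49, 12, 3, 41, -6] -> [-39, -24, -6, 0, 3, 12, 35, 41, 49] -> [3, 12, 35, 41, 49] -> [12, 35, 41, 49] -> 1
  [-17, 6, 28, -33, 14, -23] -> [-33, -23, -17, 6, 14, 28] -> [14, 28] -> [28] -> 1
  [4, -25, -4, 11, 31, 5, 14, 3, 34] -> [-25, -4, 3, 4, 5, 11, 14, 31, 34] -> [5, 11, 14, 31, 34] -> [11, 14, 31, 34] -> 2
  [11, -21, -38, 7, 38, 7, -9] -> [-38, -21, -9, 7, 7, 11, 38] -> [7, 11, 38] -> [11, 38] -> 1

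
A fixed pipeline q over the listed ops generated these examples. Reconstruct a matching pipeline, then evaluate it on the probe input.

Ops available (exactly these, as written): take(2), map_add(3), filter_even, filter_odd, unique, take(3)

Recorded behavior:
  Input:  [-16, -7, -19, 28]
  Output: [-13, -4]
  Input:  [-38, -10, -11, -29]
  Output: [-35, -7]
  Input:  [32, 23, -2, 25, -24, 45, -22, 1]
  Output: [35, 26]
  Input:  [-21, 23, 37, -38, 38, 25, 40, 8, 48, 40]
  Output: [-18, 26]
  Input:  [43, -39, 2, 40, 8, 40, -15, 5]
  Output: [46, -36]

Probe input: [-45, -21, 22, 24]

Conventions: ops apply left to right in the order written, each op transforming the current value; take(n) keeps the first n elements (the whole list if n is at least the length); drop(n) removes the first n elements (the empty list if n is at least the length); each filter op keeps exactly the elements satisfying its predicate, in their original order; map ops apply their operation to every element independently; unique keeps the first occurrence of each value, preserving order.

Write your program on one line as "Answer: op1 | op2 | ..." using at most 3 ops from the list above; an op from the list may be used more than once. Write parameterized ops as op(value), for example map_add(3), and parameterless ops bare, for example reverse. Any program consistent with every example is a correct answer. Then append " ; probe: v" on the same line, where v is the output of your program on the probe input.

take(2) | map_add(3) ; probe: [-42, -18]

Check, running the answer program on each example:
  [-16, -7, -19, 28] -> [-16, -7] -> [-13, -4]
  [-38, -10, -11, -29] -> [-38, -10] -> [-35, -7]
  [32, 23, -2, 25, -24, 45, -22, 1] -> [32, 23] -> [35, 26]
  [-21, 23, 37, -38, 38, 25, 40, 8, 48, 40] -> [-21, 23] -> [-18, 26]
  [43, -39, 2, 40, 8, 40, -15, 5] -> [43, -39] -> [46, -36]
  probe: [-45, -21, 22, 24] -> [-45, -21] -> [-42, -18]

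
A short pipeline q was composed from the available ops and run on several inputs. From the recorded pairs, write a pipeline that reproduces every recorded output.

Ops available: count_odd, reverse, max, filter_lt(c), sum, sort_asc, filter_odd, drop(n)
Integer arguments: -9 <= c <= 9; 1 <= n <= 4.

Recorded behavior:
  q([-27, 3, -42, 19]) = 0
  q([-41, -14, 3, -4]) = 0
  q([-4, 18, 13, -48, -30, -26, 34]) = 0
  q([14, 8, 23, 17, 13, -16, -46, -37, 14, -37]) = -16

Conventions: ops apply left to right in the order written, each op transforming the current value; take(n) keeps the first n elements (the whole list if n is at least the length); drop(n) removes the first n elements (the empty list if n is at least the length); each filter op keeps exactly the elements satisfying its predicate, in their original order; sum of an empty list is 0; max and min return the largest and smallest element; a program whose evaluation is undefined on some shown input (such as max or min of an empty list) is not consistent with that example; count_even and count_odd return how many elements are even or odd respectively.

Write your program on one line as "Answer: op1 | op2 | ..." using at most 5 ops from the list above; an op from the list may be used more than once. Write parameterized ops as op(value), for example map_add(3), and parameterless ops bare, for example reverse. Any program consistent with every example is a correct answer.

reverse | drop(4) | filter_lt(-6) | sum

Check, running the answer program on each example:
  [-27, 3, -42, 19] -> [19, -42, 3, -27] -> [] -> [] -> 0
  [-41, -14, 3, -4] -> [-4, 3, -14, -41] -> [] -> [] -> 0
  [-4, 18, 13, -48, -30, -26, 34] -> [34, -26, -30, -48, 13, 18, -4] -> [13, 18, -4] -> [] -> 0
  [14, 8, 23, 17, 13, -16, -46, -37, 14, -37] -> [-37, 14, -37, -46, -16, 13, 17, 23, 8, 14] -> [-16, 13, 17, 23, 8, 14] -> [-16] -> -16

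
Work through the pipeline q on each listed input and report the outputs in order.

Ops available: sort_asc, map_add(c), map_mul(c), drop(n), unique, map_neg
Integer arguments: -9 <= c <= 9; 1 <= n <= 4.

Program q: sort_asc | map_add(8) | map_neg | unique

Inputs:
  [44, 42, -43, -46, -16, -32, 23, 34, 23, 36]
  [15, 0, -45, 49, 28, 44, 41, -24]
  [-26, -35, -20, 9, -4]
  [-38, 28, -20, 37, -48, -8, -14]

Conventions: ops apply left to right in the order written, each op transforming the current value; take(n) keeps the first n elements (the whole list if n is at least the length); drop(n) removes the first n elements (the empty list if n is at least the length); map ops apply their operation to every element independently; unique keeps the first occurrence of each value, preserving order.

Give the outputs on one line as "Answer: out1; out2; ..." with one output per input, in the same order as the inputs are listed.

[38, 35, 24, 8, -31, -42, -44, -50, -52]; [37, 16, -8, -23, -36, -49, -52, -57]; [27, 18, 12, -4, -17]; [40, 30, 12, 6, 0, -36, -45]

Execution, op by op:
  [44, 42, -43, -46, -16, -32, 23, 34, 23, 36] -> [-46, -43, -32, -16, 23, 23, 34, 36, 42, 44] -> [-38, -35, -24, -8, 31, 31, 42, 44, 50, 52] -> [38, 35, 24, 8, -31, -31, -42, -44, -50, -52] -> [38, 35, 24, 8, -31, -42, -44, -50, -52]
  [15, 0, -45, 49, 28, 44, 41, -24] -> [-45, -24, 0, 15, 28, 41, 44, 49] -> [-37, -16, 8, 23, 36, 49, 52, 57] -> [37, 16, -8, -23, -36, -49, -52, -57] -> [37, 16, -8, -23, -36, -49, -52, -57]
  [-26, -35, -20, 9, -4] -> [-35, -26, -20, -4, 9] -> [-27, -18, -12, 4, 17] -> [27, 18, 12, -4, -17] -> [27, 18, 12, -4, -17]
  [-38, 28, -20, 37, -48, -8, -14] -> [-48, -38, -20, -14, -8, 28, 37] -> [-40, -30, -12, -6, 0, 36, 45] -> [40, 30, 12, 6, 0, -36, -45] -> [40, 30, 12, 6, 0, -36, -45]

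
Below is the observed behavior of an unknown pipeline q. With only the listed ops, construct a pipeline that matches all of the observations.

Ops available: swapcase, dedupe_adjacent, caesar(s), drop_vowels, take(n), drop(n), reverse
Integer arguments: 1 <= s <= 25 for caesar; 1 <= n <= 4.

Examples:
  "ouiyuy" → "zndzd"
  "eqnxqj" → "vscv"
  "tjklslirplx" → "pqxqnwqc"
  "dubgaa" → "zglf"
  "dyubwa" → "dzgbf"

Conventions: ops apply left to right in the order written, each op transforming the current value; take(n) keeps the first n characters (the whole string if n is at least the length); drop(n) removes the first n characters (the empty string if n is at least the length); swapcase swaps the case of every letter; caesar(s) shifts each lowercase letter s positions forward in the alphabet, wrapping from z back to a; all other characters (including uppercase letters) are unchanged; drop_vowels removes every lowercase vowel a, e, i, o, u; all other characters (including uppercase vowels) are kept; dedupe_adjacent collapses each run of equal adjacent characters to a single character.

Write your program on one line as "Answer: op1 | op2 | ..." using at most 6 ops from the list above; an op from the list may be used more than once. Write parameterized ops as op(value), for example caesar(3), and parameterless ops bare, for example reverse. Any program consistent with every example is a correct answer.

reverse | dedupe_adjacent | reverse | caesar(5) | drop(1) | drop_vowels

Check, running the answer program on each example:
  "ouiyuy" -> "yuyiuo" -> "yuyiuo" -> "ouiyuy" -> "tzndzd" -> "zndzd" -> "zndzd"
  "eqnxqj" -> "jqxnqe" -> "jqxnqe" -> "eqnxqj" -> "jvscvo" -> "vscvo" -> "vscv"
  "tjklslirplx" -> "xlprilslkjt" -> "xlprilslkjt" -> "tjklslirplx" -> "yopqxqnwuqc" -> "opqxqnwuqc" -> "pqxqnwqc"
  "dubgaa" -> "aagbud" -> "agbud" -> "dubga" -> "izglf" -> "zglf" -> "zglf"
  "dyubwa" -> "awbuyd" -> "awbuyd" -> "dyubwa" -> "idzgbf" -> "dzgbf" -> "dzgbf"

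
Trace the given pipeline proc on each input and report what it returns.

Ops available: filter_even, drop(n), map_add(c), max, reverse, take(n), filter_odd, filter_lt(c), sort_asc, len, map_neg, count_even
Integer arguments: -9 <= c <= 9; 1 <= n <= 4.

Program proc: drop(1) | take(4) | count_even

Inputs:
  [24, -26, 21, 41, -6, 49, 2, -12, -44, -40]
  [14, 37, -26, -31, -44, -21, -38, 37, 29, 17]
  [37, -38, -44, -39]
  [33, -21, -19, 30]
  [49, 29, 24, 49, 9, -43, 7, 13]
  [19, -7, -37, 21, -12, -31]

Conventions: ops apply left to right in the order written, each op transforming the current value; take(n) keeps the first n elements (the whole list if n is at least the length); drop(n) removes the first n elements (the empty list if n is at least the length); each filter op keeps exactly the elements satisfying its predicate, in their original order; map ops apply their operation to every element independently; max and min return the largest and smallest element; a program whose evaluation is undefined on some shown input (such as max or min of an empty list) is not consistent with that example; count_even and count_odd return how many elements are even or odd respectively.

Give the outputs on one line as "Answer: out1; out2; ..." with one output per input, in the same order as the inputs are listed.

Execution, op by op:
  [24, -26, 21, 41, -6, 49, 2, -12, -44, -40] -> [-26, 21, 41, -6, 49, 2, -12, -44, -40] -> [-26, 21, 41, -6] -> 2
  [14, 37, -26, -31, -44, -21, -38, 37, 29, 17] -> [37, -26, -31, -44, -21, -38, 37, 29, 17] -> [37, -26, -31, -44] -> 2
  [37, -38, -44, -39] -> [-38, -44, -39] -> [-38, -44, -39] -> 2
  [33, -21, -19, 30] -> [-21, -19, 30] -> [-21, -19, 30] -> 1
  [49, 29, 24, 49, 9, -43, 7, 13] -> [29, 24, 49, 9, -43, 7, 13] -> [29, 24, 49, 9] -> 1
  [19, -7, -37, 21, -12, -31] -> [-7, -37, 21, -12, -31] -> [-7, -37, 21, -12] -> 1

2; 2; 2; 1; 1; 1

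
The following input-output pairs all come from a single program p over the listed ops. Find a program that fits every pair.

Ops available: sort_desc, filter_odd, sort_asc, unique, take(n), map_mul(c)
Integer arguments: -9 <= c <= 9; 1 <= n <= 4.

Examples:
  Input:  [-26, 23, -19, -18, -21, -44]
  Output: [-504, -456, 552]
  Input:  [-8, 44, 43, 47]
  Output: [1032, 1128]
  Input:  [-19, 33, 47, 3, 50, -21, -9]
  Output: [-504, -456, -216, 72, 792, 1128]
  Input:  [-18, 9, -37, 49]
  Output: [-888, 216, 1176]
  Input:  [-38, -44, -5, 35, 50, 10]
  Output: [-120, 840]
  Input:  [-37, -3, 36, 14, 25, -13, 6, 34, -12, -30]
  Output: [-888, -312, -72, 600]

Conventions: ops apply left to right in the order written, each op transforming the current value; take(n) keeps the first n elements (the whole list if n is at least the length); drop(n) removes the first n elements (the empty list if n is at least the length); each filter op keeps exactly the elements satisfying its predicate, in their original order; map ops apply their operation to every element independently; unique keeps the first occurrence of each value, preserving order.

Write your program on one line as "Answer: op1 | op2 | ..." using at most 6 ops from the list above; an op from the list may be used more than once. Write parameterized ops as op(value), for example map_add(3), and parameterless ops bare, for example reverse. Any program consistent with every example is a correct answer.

map_mul(3) | map_mul(-1) | filter_odd | sort_asc | map_mul(-8) | sort_asc

Check, running the answer program on each example:
  [-26, 23, -19, -18, -21, -44] -> [-78, 69, -57, -54, -63, -132] -> [78, -69, 57, 54, 63, 132] -> [-69, 57, 63] -> [-69, 57, 63] -> [552, -456, -504] -> [-504, -456, 552]
  [-8, 44, 43, 47] -> [-24, 132, 129, 141] -> [24, -132, -129, -141] -> [-129, -141] -> [-141, -129] -> [1128, 1032] -> [1032, 1128]
  [-19, 33, 47, 3, 50, -21, -9] -> [-57, 99, 141, 9, 150, -63, -27] -> [57, -99, -141, -9, -150, 63, 27] -> [57, -99, -141, -9, 63, 27] -> [-141, -99, -9, 27, 57, 63] -> [1128, 792, 72, -216, -456, -504] -> [-504, -456, -216, 72, 792, 1128]
  [-18, 9, -37, 49] -> [-54, 27, -111, 147] -> [54, -27, 111, -147] -> [-27, 111, -147] -> [-147, -27, 111] -> [1176, 216, -888] -> [-888, 216, 1176]
  [-38, -44, -5, 35, 50, 10] -> [-114, -132, -15, 105, 150, 30] -> [114, 132, 15, -105, -150, -30] -> [15, -105] -> [-105, 15] -> [840, -120] -> [-120, 840]
  [-37, -3, 36, 14, 25, -13, 6, 34, -12, -30] -> [-111, -9, 108, 42, 75, -39, 18, 102, -36, -90] -> [111, 9, -108, -42, -75, 39, -18, -102, 36, 90] -> [111, 9, -75, 39] -> [-75, 9, 39, 111] -> [600, -72, -312, -888] -> [-888, -312, -72, 600]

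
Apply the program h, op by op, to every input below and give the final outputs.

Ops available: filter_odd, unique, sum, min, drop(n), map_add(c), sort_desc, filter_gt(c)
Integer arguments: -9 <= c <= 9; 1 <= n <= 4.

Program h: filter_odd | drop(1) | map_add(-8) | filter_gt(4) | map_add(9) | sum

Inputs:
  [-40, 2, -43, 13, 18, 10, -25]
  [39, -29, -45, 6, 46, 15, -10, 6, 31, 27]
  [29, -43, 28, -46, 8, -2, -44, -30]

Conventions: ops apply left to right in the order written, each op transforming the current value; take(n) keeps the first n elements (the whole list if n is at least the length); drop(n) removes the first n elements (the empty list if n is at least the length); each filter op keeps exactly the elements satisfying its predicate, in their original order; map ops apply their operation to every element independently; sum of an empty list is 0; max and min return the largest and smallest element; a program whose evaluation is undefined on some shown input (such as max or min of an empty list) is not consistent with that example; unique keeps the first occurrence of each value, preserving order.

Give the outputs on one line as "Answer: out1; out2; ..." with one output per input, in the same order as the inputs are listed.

14; 76; 0

Execution, op by op:
  [-40, 2, -43, 13, 18, 10, -25] -> [-43, 13, -25] -> [13, -25] -> [5, -33] -> [5] -> [14] -> 14
  [39, -29, -45, 6, 46, 15, -10, 6, 31, 27] -> [39, -29, -45, 15, 31, 27] -> [-29, -45, 15, 31, 27] -> [-37, -53, 7, 23, 19] -> [7, 23, 19] -> [16, 32, 28] -> 76
  [29, -43, 28, -46, 8, -2, -44, -30] -> [29, -43] -> [-43] -> [-51] -> [] -> [] -> 0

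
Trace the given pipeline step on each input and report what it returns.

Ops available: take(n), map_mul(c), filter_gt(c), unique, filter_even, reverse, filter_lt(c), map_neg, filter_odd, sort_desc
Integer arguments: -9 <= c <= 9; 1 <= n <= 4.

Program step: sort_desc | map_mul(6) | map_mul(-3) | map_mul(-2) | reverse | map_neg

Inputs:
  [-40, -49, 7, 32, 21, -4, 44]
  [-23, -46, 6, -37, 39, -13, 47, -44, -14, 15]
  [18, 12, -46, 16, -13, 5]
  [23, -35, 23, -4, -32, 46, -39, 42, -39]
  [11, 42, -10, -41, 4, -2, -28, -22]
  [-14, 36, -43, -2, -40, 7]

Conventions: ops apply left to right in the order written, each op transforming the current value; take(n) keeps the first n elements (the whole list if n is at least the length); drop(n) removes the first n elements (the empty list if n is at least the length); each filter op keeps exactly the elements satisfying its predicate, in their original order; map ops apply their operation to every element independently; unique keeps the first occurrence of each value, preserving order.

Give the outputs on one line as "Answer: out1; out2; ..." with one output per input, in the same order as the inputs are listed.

[1764, 1440, 144, -252, -756, -1152, -1584]; [1656, 1584, 1332, 828, 504, 468, -216, -540, -1404, -1692]; [1656, 468, -180, -432, -576, -648]; [1404, 1404, 1260, 1152, 144, -828, -828, -1512, -1656]; [1476, 1008, 792, 360, 72, -144, -396, -1512]; [1548, 1440, 504, 72, -252, -1296]

Execution, op by op:
  [-40, -49, 7, 32, 21, -4, 44] -> [44, 32, 21, 7, -4, -40, -49] -> [264, 192, 126, 42, -24, -240, -294] -> [-792, -576, -378, -126, 72, 720, 882] -> [1584, 1152, 756, 252, -144, -1440, -1764] -> [-1764, -1440, -144, 252, 756, 1152, 1584] -> [1764, 1440, 144, -252, -756, -1152, -1584]
  [-23, -46, 6, -37, 39, -13, 47, -44, -14, 15] -> [47, 39, 15, 6, -13, -14, -23, -37, -44, -46] -> [282, 234, 90, 36, -78, -84, -138, -222, -264, -276] -> [-846, -702, -270, -108, 234, 252, 414, 666, 792, 828] -> [1692, 1404, 540, 216, -468, -504, -828, -1332, -1584, -1656] -> [-1656, -1584, -1332, -828, -504, -468, 216, 540, 1404, 1692] -> [1656, 1584, 1332, 828, 504, 468, -216, -540, -1404, -1692]
  [18, 12, -46, 16, -13, 5] -> [18, 16, 12, 5, -13, -46] -> [108, 96, 72, 30, -78, -276] -> [-324, -288, -216, -90, 234, 828] -> [648, 576, 432, 180, -468, -1656] -> [-1656, -468, 180, 432, 576, 648] -> [1656, 468, -180, -432, -576, -648]
  [23, -35, 23, -4, -32, 46, -39, 42, -39] -> [46, 42, 23, 23, -4, -32, -35, -39, -39] -> [276, 252, 138, 138, -24, -192, -210, -234, -234] -> [-828, -756, -414, -414, 72, 576, 630, 702, 702] -> [1656, 1512, 828, 828, -144, -1152, -1260, -1404, -1404] -> [-1404, -1404, -1260, -1152, -144, 828, 828, 1512, 1656] -> [1404, 1404, 1260, 1152, 144, -828, -828, -1512, -1656]
  [11, 42, -10, -41, 4, -2, -28, -22] -> [42, 11, 4, -2, -10, -22, -28, -41] -> [252, 66, 24, -12, -60, -132, -168, -246] -> [-756, -198, -72, 36, 180, 396, 504, 738] -> [1512, 396, 144, -72, -360, -792, -1008, -1476] -> [-1476, -1008, -792, -360, -72, 144, 396, 1512] -> [1476, 1008, 792, 360, 72, -144, -396, -1512]
  [-14, 36, -43, -2, -40, 7] -> [36, 7, -2, -14, -40, -43] -> [216, 42, -12, -84, -240, -258] -> [-648, -126, 36, 252, 720, 774] -> [1296, 252, -72, -504, -1440, -1548] -> [-1548, -1440, -504, -72, 252, 1296] -> [1548, 1440, 504, 72, -252, -1296]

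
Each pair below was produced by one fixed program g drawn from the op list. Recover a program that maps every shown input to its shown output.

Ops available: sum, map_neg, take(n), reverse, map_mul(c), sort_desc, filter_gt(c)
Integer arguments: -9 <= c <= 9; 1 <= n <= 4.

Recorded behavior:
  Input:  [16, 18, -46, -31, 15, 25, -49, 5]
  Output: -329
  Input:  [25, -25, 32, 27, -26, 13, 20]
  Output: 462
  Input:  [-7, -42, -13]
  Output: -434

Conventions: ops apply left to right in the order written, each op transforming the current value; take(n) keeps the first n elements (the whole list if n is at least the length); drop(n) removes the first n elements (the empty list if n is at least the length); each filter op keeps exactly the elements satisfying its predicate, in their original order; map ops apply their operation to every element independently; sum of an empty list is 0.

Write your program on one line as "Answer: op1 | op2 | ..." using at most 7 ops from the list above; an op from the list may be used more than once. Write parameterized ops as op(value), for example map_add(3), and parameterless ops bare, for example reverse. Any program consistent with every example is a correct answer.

map_neg | reverse | map_neg | map_mul(-7) | map_neg | sum

Check, running the answer program on each example:
  [16, 18, -46, -31, 15, 25, -49, 5] -> [-16, -18, 46, 31, -15, -25, 49, -5] -> [-5, 49, -25, -15, 31, 46, -18, -16] -> [5, -49, 25, 15, -31, -46, 18, 16] -> [-35, 343, -175, -105, 217, 322, -126, -112] -> [35, -343, 175, 105, -217, -322, 126, 112] -> -329
  [25, -25, 32, 27, -26, 13, 20] -> [-25, 25, -32, -27, 26, -13, -20] -> [-20, -13, 26, -27, -32, 25, -25] -> [20, 13, -26, 27, 32, -25, 25] -> [-140, -91, 182, -189, -224, 175, -175] -> [140, 91, -182, 189, 224, -175, 175] -> 462
  [-7, -42, -13] -> [7, 42, 13] -> [13, 42, 7] -> [-13, -42, -7] -> [91, 294, 49] -> [-91, -294, -49] -> -434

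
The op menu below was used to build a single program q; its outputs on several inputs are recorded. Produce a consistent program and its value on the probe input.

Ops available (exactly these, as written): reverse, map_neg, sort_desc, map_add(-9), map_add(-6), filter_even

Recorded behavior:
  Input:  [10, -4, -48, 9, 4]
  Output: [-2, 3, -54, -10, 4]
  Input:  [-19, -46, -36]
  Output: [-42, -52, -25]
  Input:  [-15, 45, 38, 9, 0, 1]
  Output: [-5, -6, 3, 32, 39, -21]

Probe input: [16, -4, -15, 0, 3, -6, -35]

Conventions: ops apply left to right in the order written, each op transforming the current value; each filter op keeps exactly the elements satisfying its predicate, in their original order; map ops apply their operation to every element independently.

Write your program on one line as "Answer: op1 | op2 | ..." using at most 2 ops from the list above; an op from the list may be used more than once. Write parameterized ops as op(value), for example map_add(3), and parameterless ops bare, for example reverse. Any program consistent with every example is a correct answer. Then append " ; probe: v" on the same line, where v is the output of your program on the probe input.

map_add(-6) | reverse ; probe: [-41, -12, -3, -6, -21, -10, 10]

Check, running the answer program on each example:
  [10, -4, -48, 9, 4] -> [4, -10, -54, 3, -2] -> [-2, 3, -54, -10, 4]
  [-19, -46, -36] -> [-25, -52, -42] -> [-42, -52, -25]
  [-15, 45, 38, 9, 0, 1] -> [-21, 39, 32, 3, -6, -5] -> [-5, -6, 3, 32, 39, -21]
  probe: [16, -4, -15, 0, 3, -6, -35] -> [10, -10, -21, -6, -3, -12, -41] -> [-41, -12, -3, -6, -21, -10, 10]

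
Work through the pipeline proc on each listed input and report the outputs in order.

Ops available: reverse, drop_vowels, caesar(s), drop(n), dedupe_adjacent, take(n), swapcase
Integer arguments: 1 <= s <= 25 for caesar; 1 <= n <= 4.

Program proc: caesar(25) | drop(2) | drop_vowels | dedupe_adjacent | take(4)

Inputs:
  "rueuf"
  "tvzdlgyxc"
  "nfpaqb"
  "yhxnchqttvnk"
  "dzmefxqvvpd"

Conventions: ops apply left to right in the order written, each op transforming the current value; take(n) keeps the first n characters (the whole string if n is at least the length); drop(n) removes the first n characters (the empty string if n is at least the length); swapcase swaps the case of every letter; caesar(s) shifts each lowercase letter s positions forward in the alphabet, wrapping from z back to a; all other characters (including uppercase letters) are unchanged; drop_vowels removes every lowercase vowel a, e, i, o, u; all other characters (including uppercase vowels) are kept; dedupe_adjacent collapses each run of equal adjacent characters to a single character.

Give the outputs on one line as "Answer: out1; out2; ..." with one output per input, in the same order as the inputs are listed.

"dt"; "yckf"; "zp"; "wmbg"; "ldwp"

Execution, op by op:
  "rueuf" -> "qtdte" -> "dte" -> "dt" -> "dt" -> "dt"
  "tvzdlgyxc" -> "suyckfxwb" -> "yckfxwb" -> "yckfxwb" -> "yckfxwb" -> "yckf"
  "nfpaqb" -> "meozpa" -> "ozpa" -> "zp" -> "zp" -> "zp"
  "yhxnchqttvnk" -> "xgwmbgpssumj" -> "wmbgpssumj" -> "wmbgpssmj" -> "wmbgpsmj" -> "wmbg"
  "dzmefxqvvpd" -> "cyldewpuuoc" -> "ldewpuuoc" -> "ldwpc" -> "ldwpc" -> "ldwp"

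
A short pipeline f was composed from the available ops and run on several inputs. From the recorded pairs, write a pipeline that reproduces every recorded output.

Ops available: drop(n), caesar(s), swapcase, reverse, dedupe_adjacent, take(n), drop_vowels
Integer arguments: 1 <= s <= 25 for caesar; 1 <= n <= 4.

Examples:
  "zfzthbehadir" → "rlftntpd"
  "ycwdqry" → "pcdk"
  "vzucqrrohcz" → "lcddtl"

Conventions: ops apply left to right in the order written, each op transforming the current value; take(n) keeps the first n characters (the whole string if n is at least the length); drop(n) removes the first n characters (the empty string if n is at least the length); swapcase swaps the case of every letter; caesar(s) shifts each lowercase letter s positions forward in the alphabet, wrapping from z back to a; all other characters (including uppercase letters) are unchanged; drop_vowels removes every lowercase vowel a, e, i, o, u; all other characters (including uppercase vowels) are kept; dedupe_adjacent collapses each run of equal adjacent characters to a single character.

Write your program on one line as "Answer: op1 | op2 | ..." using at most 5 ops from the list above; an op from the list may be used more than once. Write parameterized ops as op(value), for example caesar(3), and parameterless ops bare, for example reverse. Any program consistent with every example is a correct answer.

drop_vowels | caesar(22) | caesar(16) | drop_vowels | drop(1)

Check, running the answer program on each example:
  "zfzthbehadir" -> "zfzthbhdr" -> "vbvpdxdzn" -> "lrlftntpd" -> "lrlftntpd" -> "rlftntpd"
  "ycwdqry" -> "ycwdqry" -> "uyszmnu" -> "koipcdk" -> "kpcdk" -> "pcdk"
  "vzucqrrohcz" -> "vzcqrrhcz" -> "rvymnndyv" -> "hlocddtol" -> "hlcddtl" -> "lcddtl"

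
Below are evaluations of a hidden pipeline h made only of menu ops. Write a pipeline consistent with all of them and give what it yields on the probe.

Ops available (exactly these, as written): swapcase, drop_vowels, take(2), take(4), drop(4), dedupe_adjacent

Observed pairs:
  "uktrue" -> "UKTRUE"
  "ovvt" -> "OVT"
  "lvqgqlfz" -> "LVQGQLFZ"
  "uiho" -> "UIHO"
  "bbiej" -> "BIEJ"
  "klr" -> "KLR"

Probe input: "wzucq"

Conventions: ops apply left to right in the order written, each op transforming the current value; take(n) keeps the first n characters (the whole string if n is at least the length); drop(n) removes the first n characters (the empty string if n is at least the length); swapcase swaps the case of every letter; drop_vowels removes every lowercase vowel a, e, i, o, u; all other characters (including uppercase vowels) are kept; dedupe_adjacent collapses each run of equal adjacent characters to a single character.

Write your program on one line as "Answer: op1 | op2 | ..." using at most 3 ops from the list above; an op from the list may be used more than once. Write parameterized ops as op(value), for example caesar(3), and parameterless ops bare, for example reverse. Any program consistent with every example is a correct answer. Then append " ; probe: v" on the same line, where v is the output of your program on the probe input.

dedupe_adjacent | swapcase ; probe: "WZUCQ"

Check, running the answer program on each example:
  "uktrue" -> "uktrue" -> "UKTRUE"
  "ovvt" -> "ovt" -> "OVT"
  "lvqgqlfz" -> "lvqgqlfz" -> "LVQGQLFZ"
  "uiho" -> "uiho" -> "UIHO"
  "bbiej" -> "biej" -> "BIEJ"
  "klr" -> "klr" -> "KLR"
  probe: "wzucq" -> "wzucq" -> "WZUCQ"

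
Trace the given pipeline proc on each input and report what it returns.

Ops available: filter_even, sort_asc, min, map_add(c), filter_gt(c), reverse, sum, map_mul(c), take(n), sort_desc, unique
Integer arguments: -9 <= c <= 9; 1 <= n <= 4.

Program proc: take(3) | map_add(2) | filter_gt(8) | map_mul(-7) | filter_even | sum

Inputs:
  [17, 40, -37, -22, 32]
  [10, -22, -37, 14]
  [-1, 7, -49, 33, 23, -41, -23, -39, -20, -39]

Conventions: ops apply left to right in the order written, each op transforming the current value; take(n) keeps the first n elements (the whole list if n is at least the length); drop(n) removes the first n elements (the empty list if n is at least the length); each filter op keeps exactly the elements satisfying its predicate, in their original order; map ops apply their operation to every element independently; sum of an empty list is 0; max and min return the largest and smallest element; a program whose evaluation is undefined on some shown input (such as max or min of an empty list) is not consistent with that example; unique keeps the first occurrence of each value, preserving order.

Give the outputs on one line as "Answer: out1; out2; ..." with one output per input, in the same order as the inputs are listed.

-294; -84; 0

Execution, op by op:
  [17, 40, -37, -22, 32] -> [17, 40, -37] -> [19, 42, -35] -> [19, 42] -> [-133, -294] -> [-294] -> -294
  [10, -22, -37, 14] -> [10, -22, -37] -> [12, -20, -35] -> [12] -> [-84] -> [-84] -> -84
  [-1, 7, -49, 33, 23, -41, -23, -39, -20, -39] -> [-1, 7, -49] -> [1, 9, -47] -> [9] -> [-63] -> [] -> 0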